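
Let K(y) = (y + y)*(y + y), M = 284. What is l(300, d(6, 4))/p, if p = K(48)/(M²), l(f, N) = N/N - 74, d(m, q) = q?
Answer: -367993/576 ≈ -638.88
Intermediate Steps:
K(y) = 4*y² (K(y) = (2*y)*(2*y) = 4*y²)
l(f, N) = -73 (l(f, N) = 1 - 74 = -73)
p = 576/5041 (p = (4*48²)/(284²) = (4*2304)/80656 = 9216*(1/80656) = 576/5041 ≈ 0.11426)
l(300, d(6, 4))/p = -73/576/5041 = -73*5041/576 = -367993/576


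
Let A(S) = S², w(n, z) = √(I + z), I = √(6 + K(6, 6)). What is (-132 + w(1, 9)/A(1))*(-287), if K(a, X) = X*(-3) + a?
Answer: 37884 - 287*√(9 + I*√6) ≈ 37015.0 - 116.12*I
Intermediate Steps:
K(a, X) = a - 3*X (K(a, X) = -3*X + a = a - 3*X)
I = I*√6 (I = √(6 + (6 - 3*6)) = √(6 + (6 - 18)) = √(6 - 12) = √(-6) = I*√6 ≈ 2.4495*I)
w(n, z) = √(z + I*√6) (w(n, z) = √(I*√6 + z) = √(z + I*√6))
(-132 + w(1, 9)/A(1))*(-287) = (-132 + √(9 + I*√6)/(1²))*(-287) = (-132 + √(9 + I*√6)/1)*(-287) = (-132 + √(9 + I*√6)*1)*(-287) = (-132 + √(9 + I*√6))*(-287) = 37884 - 287*√(9 + I*√6)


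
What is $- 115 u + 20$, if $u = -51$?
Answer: $5885$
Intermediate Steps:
$- 115 u + 20 = \left(-115\right) \left(-51\right) + 20 = 5865 + 20 = 5885$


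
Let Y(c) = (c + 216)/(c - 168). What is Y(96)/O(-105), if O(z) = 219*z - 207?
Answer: 13/69606 ≈ 0.00018677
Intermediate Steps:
O(z) = -207 + 219*z
Y(c) = (216 + c)/(-168 + c)
Y(96)/O(-105) = ((216 + 96)/(-168 + 96))/(-207 + 219*(-105)) = (312/(-72))/(-207 - 22995) = -1/72*312/(-23202) = -13/3*(-1/23202) = 13/69606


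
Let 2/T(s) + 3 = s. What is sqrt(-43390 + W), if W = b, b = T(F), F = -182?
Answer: 4*I*sqrt(92813945)/185 ≈ 208.3*I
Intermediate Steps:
T(s) = 2/(-3 + s)
b = -2/185 (b = 2/(-3 - 182) = 2/(-185) = 2*(-1/185) = -2/185 ≈ -0.010811)
W = -2/185 ≈ -0.010811
sqrt(-43390 + W) = sqrt(-43390 - 2/185) = sqrt(-8027152/185) = 4*I*sqrt(92813945)/185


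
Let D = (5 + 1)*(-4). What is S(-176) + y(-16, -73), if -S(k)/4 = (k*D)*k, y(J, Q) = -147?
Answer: 2973549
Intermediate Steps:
D = -24 (D = 6*(-4) = -24)
S(k) = 96*k² (S(k) = -4*k*(-24)*k = -4*(-24*k)*k = -(-96)*k² = 96*k²)
S(-176) + y(-16, -73) = 96*(-176)² - 147 = 96*30976 - 147 = 2973696 - 147 = 2973549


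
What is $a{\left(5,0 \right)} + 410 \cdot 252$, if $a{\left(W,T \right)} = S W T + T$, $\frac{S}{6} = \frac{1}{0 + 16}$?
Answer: $103320$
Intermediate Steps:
$S = \frac{3}{8}$ ($S = \frac{6}{0 + 16} = \frac{6}{16} = 6 \cdot \frac{1}{16} = \frac{3}{8} \approx 0.375$)
$a{\left(W,T \right)} = T + \frac{3 T W}{8}$ ($a{\left(W,T \right)} = \frac{3 W}{8} T + T = \frac{3 T W}{8} + T = T + \frac{3 T W}{8}$)
$a{\left(5,0 \right)} + 410 \cdot 252 = \frac{1}{8} \cdot 0 \left(8 + 3 \cdot 5\right) + 410 \cdot 252 = \frac{1}{8} \cdot 0 \left(8 + 15\right) + 103320 = \frac{1}{8} \cdot 0 \cdot 23 + 103320 = 0 + 103320 = 103320$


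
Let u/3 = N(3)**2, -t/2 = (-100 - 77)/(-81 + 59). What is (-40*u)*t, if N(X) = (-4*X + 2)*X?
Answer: 19116000/11 ≈ 1.7378e+6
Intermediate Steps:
t = -177/11 (t = -2*(-100 - 77)/(-81 + 59) = -(-354)/(-22) = -(-354)*(-1)/22 = -2*177/22 = -177/11 ≈ -16.091)
N(X) = X*(2 - 4*X) (N(X) = (2 - 4*X)*X = X*(2 - 4*X))
u = 2700 (u = 3*(2*3*(1 - 2*3))**2 = 3*(2*3*(1 - 6))**2 = 3*(2*3*(-5))**2 = 3*(-30)**2 = 3*900 = 2700)
(-40*u)*t = -40*2700*(-177/11) = -108000*(-177/11) = 19116000/11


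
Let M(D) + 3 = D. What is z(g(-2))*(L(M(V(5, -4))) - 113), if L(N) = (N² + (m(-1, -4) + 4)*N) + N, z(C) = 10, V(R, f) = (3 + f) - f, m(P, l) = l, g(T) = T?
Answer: -1130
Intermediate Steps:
V(R, f) = 3
M(D) = -3 + D
L(N) = N + N² (L(N) = (N² + (-4 + 4)*N) + N = (N² + 0*N) + N = (N² + 0) + N = N² + N = N + N²)
z(g(-2))*(L(M(V(5, -4))) - 113) = 10*((-3 + 3)*(1 + (-3 + 3)) - 113) = 10*(0*(1 + 0) - 113) = 10*(0*1 - 113) = 10*(0 - 113) = 10*(-113) = -1130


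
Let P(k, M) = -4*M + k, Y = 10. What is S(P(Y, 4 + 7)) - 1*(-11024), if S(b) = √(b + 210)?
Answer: 11024 + 4*√11 ≈ 11037.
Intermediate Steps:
P(k, M) = k - 4*M
S(b) = √(210 + b)
S(P(Y, 4 + 7)) - 1*(-11024) = √(210 + (10 - 4*(4 + 7))) - 1*(-11024) = √(210 + (10 - 4*11)) + 11024 = √(210 + (10 - 44)) + 11024 = √(210 - 34) + 11024 = √176 + 11024 = 4*√11 + 11024 = 11024 + 4*√11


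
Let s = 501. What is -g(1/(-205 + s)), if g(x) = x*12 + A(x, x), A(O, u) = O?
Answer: -13/296 ≈ -0.043919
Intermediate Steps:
g(x) = 13*x (g(x) = x*12 + x = 12*x + x = 13*x)
-g(1/(-205 + s)) = -13/(-205 + 501) = -13/296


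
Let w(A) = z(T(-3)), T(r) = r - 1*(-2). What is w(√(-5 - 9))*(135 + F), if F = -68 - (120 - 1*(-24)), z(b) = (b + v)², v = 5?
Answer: -1232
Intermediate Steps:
T(r) = 2 + r (T(r) = r + 2 = 2 + r)
z(b) = (5 + b)² (z(b) = (b + 5)² = (5 + b)²)
w(A) = 16 (w(A) = (5 + (2 - 3))² = (5 - 1)² = 4² = 16)
F = -212 (F = -68 - (120 + 24) = -68 - 1*144 = -68 - 144 = -212)
w(√(-5 - 9))*(135 + F) = 16*(135 - 212) = 16*(-77) = -1232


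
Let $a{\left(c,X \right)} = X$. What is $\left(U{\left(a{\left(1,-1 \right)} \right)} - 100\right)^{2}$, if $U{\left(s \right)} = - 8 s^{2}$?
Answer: $11664$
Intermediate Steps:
$\left(U{\left(a{\left(1,-1 \right)} \right)} - 100\right)^{2} = \left(- 8 \left(-1\right)^{2} - 100\right)^{2} = \left(\left(-8\right) 1 - 100\right)^{2} = \left(-8 - 100\right)^{2} = \left(-108\right)^{2} = 11664$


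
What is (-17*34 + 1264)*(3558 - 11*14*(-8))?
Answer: 3285940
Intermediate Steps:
(-17*34 + 1264)*(3558 - 11*14*(-8)) = (-578 + 1264)*(3558 - 154*(-8)) = 686*(3558 + 1232) = 686*4790 = 3285940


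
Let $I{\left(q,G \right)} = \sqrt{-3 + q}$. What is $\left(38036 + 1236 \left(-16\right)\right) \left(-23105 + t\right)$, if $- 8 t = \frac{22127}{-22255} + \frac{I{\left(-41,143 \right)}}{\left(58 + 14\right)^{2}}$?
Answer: $- \frac{3755709562649}{8902} - \frac{4565 i \sqrt{11}}{5184} \approx -4.219 \cdot 10^{8} - 2.9206 i$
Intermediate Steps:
$t = \frac{22127}{178040} - \frac{i \sqrt{11}}{20736}$ ($t = - \frac{\frac{22127}{-22255} + \frac{\sqrt{-3 - 41}}{\left(58 + 14\right)^{2}}}{8} = - \frac{22127 \left(- \frac{1}{22255}\right) + \frac{\sqrt{-44}}{72^{2}}}{8} = - \frac{- \frac{22127}{22255} + \frac{2 i \sqrt{11}}{5184}}{8} = - \frac{- \frac{22127}{22255} + 2 i \sqrt{11} \cdot \frac{1}{5184}}{8} = - \frac{- \frac{22127}{22255} + \frac{i \sqrt{11}}{2592}}{8} = \frac{22127}{178040} - \frac{i \sqrt{11}}{20736} \approx 0.12428 - 0.00015995 i$)
$\left(38036 + 1236 \left(-16\right)\right) \left(-23105 + t\right) = \left(38036 + 1236 \left(-16\right)\right) \left(-23105 + \left(\frac{22127}{178040} - \frac{i \sqrt{11}}{20736}\right)\right) = \left(38036 - 19776\right) \left(- \frac{4113592073}{178040} - \frac{i \sqrt{11}}{20736}\right) = 18260 \left(- \frac{4113592073}{178040} - \frac{i \sqrt{11}}{20736}\right) = - \frac{3755709562649}{8902} - \frac{4565 i \sqrt{11}}{5184}$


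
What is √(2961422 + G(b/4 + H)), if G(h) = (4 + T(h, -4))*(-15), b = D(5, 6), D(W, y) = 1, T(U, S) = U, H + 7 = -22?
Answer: √11847173/2 ≈ 1721.0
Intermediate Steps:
H = -29 (H = -7 - 22 = -29)
b = 1
G(h) = -60 - 15*h (G(h) = (4 + h)*(-15) = -60 - 15*h)
√(2961422 + G(b/4 + H)) = √(2961422 + (-60 - 15*(1/4 - 29))) = √(2961422 + (-60 - 15*((¼)*1 - 29))) = √(2961422 + (-60 - 15*(¼ - 29))) = √(2961422 + (-60 - 15*(-115/4))) = √(2961422 + (-60 + 1725/4)) = √(2961422 + 1485/4) = √(11847173/4) = √11847173/2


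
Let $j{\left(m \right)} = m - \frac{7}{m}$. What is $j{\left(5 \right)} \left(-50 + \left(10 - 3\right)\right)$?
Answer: $- \frac{774}{5} \approx -154.8$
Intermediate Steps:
$j{\left(5 \right)} \left(-50 + \left(10 - 3\right)\right) = \left(5 - \frac{7}{5}\right) \left(-50 + \left(10 - 3\right)\right) = \left(5 - \frac{7}{5}\right) \left(-50 + 7\right) = \frac{18}{5} \left(-43\right) = - \frac{774}{5}$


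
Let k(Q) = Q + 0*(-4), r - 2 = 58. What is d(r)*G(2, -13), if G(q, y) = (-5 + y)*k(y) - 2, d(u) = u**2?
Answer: 835200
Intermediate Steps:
r = 60 (r = 2 + 58 = 60)
k(Q) = Q (k(Q) = Q + 0 = Q)
G(q, y) = -2 + y*(-5 + y) (G(q, y) = (-5 + y)*y - 2 = y*(-5 + y) - 2 = -2 + y*(-5 + y))
d(r)*G(2, -13) = 60**2*(-2 + (-13)**2 - 5*(-13)) = 3600*(-2 + 169 + 65) = 3600*232 = 835200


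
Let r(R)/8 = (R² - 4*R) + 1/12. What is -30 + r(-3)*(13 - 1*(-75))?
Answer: 44438/3 ≈ 14813.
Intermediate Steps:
r(R) = ⅔ - 32*R + 8*R² (r(R) = 8*((R² - 4*R) + 1/12) = 8*(1/12 + R² - 4*R) = ⅔ - 32*R + 8*R²)
-30 + r(-3)*(13 - 1*(-75)) = -30 + (⅔ - 32*(-3) + 8*(-3)²)*(13 - 1*(-75)) = -30 + (⅔ + 96 + 8*9)*(13 + 75) = -30 + (⅔ + 96 + 72)*88 = -30 + (506/3)*88 = -30 + 44528/3 = 44438/3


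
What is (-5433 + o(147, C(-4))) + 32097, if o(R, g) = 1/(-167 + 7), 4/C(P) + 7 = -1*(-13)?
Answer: 4266239/160 ≈ 26664.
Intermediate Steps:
C(P) = ⅔ (C(P) = 4/(-7 - 1*(-13)) = 4/(-7 + 13) = 4/6 = 4*(⅙) = ⅔)
o(R, g) = -1/160 (o(R, g) = 1/(-160) = -1/160)
(-5433 + o(147, C(-4))) + 32097 = (-5433 - 1/160) + 32097 = -869281/160 + 32097 = 4266239/160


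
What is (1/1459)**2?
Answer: 1/2128681 ≈ 4.6977e-7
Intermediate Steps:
(1/1459)**2 = 1/2128681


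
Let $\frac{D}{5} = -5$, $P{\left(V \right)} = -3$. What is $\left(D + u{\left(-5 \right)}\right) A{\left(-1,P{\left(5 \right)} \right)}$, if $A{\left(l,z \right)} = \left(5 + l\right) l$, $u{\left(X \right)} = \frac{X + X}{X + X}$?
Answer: $96$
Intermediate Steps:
$D = -25$ ($D = 5 \left(-5\right) = -25$)
$u{\left(X \right)} = 1$ ($u{\left(X \right)} = \frac{2 X}{2 X} = 2 X \frac{1}{2 X} = 1$)
$A{\left(l,z \right)} = l \left(5 + l\right)$
$\left(D + u{\left(-5 \right)}\right) A{\left(-1,P{\left(5 \right)} \right)} = \left(-25 + 1\right) \left(- (5 - 1)\right) = - 24 \left(\left(-1\right) 4\right) = \left(-24\right) \left(-4\right) = 96$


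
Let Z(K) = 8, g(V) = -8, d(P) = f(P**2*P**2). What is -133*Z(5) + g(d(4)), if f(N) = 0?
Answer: -1072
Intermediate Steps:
d(P) = 0
-133*Z(5) + g(d(4)) = -133*8 - 8 = -1064 - 8 = -1072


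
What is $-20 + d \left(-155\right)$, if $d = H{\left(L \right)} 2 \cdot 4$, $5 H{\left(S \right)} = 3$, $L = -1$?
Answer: $-764$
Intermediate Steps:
$H{\left(S \right)} = \frac{3}{5}$ ($H{\left(S \right)} = \frac{1}{5} \cdot 3 = \frac{3}{5}$)
$d = \frac{24}{5}$ ($d = \frac{3}{5} \cdot 2 \cdot 4 = \frac{6}{5} \cdot 4 = \frac{24}{5} \approx 4.8$)
$-20 + d \left(-155\right) = -20 + \frac{24}{5} \left(-155\right) = -20 - 744 = -764$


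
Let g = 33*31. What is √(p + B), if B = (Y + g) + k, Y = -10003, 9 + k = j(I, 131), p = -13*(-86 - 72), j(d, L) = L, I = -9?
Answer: 18*I*√21 ≈ 82.486*I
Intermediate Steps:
p = 2054 (p = -13*(-158) = 2054)
k = 122 (k = -9 + 131 = 122)
g = 1023
B = -8858 (B = (-10003 + 1023) + 122 = -8980 + 122 = -8858)
√(p + B) = √(2054 - 8858) = √(-6804) = 18*I*√21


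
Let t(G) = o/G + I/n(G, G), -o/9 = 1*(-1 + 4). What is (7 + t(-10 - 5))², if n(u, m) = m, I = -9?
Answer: 2209/25 ≈ 88.360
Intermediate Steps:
o = -27 (o = -9*(-1 + 4) = -9*3 = -27)
t(G) = -36/G (t(G) = -27/G - 9/G = -36/G)
(7 + t(-10 - 5))² = (7 - 36/(-10 - 5))² = (7 - 36/(-15))² = (7 - 36*(-1/15))² = (7 + 12/5)² = (47/5)² = 2209/25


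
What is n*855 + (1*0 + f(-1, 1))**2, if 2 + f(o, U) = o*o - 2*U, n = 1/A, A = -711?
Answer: 616/79 ≈ 7.7975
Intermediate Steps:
n = -1/711 (n = 1/(-711) = -1/711 ≈ -0.0014065)
f(o, U) = -2 + o**2 - 2*U (f(o, U) = -2 + (o*o - 2*U) = -2 + (o**2 - 2*U) = -2 + o**2 - 2*U)
n*855 + (1*0 + f(-1, 1))**2 = -1/711*855 + (1*0 + (-2 + (-1)**2 - 2*1))**2 = -95/79 + (0 + (-2 + 1 - 2))**2 = -95/79 + (0 - 3)**2 = -95/79 + (-3)**2 = -95/79 + 9 = 616/79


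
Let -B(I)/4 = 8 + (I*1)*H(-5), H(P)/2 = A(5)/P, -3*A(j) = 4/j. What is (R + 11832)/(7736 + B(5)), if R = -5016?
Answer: 12780/14441 ≈ 0.88498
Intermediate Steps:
A(j) = -4/(3*j)
H(P) = -8/(15*P) (H(P) = 2*((-4/3/5)/P) = 2*((-4/3*⅕)/P) = 2*(-4/(15*P)) = -8/(15*P))
B(I) = -32 - 32*I/75 (B(I) = -4*(8 + (I*1)*(-8/15/(-5))) = -4*(8 + I*(-8/15*(-⅕))) = -4*(8 + I*(8/75)) = -4*(8 + 8*I/75) = -32 - 32*I/75)
(R + 11832)/(7736 + B(5)) = (-5016 + 11832)/(7736 + (-32 - 32/75*5)) = 6816/(7736 + (-32 - 32/15)) = 6816/(7736 - 512/15) = 6816/(115528/15) = 6816*(15/115528) = 12780/14441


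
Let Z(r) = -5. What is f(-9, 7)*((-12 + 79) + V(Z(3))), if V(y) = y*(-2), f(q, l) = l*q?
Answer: -4851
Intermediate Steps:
V(y) = -2*y
f(-9, 7)*((-12 + 79) + V(Z(3))) = (7*(-9))*((-12 + 79) - 2*(-5)) = -63*(67 + 10) = -63*77 = -4851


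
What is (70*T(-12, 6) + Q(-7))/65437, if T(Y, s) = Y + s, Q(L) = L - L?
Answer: -420/65437 ≈ -0.0064184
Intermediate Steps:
Q(L) = 0
(70*T(-12, 6) + Q(-7))/65437 = (70*(-12 + 6) + 0)/65437 = (70*(-6) + 0)*(1/65437) = (-420 + 0)*(1/65437) = -420*1/65437 = -420/65437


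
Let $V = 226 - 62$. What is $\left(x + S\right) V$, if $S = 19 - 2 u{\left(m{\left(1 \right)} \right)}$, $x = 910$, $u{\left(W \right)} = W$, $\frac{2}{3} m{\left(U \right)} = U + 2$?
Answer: $150880$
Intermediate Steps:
$m{\left(U \right)} = 3 + \frac{3 U}{2}$ ($m{\left(U \right)} = \frac{3 \left(U + 2\right)}{2} = \frac{3 \left(2 + U\right)}{2} = 3 + \frac{3 U}{2}$)
$S = 10$ ($S = 19 - 2 \left(3 + \frac{3}{2} \cdot 1\right) = 19 - 2 \left(3 + \frac{3}{2}\right) = 19 - 9 = 10$)
$V = 164$ ($V = 226 - 62 = 164$)
$\left(x + S\right) V = \left(910 + 10\right) 164 = 920 \cdot 164 = 150880$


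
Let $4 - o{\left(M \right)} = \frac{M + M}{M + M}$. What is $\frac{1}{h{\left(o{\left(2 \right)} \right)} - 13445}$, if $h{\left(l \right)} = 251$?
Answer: $- \frac{1}{13194} \approx -7.5792 \cdot 10^{-5}$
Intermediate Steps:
$o{\left(M \right)} = 3$ ($o{\left(M \right)} = 4 - \frac{M + M}{M + M} = 4 - \frac{2 M}{2 M} = 4 - 2 M \frac{1}{2 M} = 4 - 1 = 3$)
$\frac{1}{h{\left(o{\left(2 \right)} \right)} - 13445} = \frac{1}{251 - 13445} = \frac{1}{-13194} = - \frac{1}{13194}$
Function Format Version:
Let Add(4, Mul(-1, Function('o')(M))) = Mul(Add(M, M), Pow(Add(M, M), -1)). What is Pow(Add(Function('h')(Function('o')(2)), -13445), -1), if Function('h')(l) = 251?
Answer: Rational(-1, 13194) ≈ -7.5792e-5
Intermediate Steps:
Function('o')(M) = 3 (Function('o')(M) = Add(4, Mul(-1, Mul(Add(M, M), Pow(Add(M, M), -1)))) = Add(4, Mul(-1, Mul(Mul(2, M), Pow(Mul(2, M), -1)))) = Add(4, Mul(-1, Mul(Mul(2, M), Mul(Rational(1, 2), Pow(M, -1))))) = Add(4, Mul(-1, 1)) = Add(4, -1) = 3)
Pow(Add(Function('h')(Function('o')(2)), -13445), -1) = Pow(Add(251, -13445), -1) = Pow(-13194, -1) = Rational(-1, 13194)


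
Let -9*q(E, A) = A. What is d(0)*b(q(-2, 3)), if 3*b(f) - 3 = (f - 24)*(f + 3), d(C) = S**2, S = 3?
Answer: -557/3 ≈ -185.67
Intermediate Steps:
d(C) = 9 (d(C) = 3**2 = 9)
q(E, A) = -A/9
b(f) = 1 + (-24 + f)*(3 + f)/3 (b(f) = 1 + ((f - 24)*(f + 3))/3 = 1 + ((-24 + f)*(3 + f))/3 = 1 + (-24 + f)*(3 + f)/3)
d(0)*b(q(-2, 3)) = 9*(-23 - (-7)*3/9 + (-1/9*3)**2/3) = 9*(-23 - 7*(-1/3) + (-1/3)**2/3) = 9*(-23 + 7/3 + (1/3)*(1/9)) = 9*(-23 + 7/3 + 1/27) = 9*(-557/27) = -557/3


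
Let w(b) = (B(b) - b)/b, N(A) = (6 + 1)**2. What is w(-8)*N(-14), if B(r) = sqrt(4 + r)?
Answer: -49 - 49*I/4 ≈ -49.0 - 12.25*I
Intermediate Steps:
N(A) = 49 (N(A) = 7**2 = 49)
w(b) = (sqrt(4 + b) - b)/b
w(-8)*N(-14) = ((sqrt(4 - 8) - 1*(-8))/(-8))*49 = -(sqrt(-4) + 8)/8*49 = -(2*I + 8)/8*49 = -(8 + 2*I)/8*49 = (-1 - I/4)*49 = -49 - 49*I/4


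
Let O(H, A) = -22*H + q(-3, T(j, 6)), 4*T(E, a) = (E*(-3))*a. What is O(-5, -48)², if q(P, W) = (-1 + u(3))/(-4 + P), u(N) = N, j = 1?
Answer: 589824/49 ≈ 12037.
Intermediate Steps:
T(E, a) = -3*E*a/4 (T(E, a) = ((E*(-3))*a)/4 = ((-3*E)*a)/4 = (-3*E*a)/4 = -3*E*a/4)
q(P, W) = 2/(-4 + P) (q(P, W) = (-1 + 3)/(-4 + P) = 2/(-4 + P))
O(H, A) = -2/7 - 22*H (O(H, A) = -22*H + 2/(-4 - 3) = -22*H + 2/(-7) = -22*H + 2*(-⅐) = -22*H - 2/7 = -2/7 - 22*H)
O(-5, -48)² = (-2/7 - 22*(-5))² = (-2/7 + 110)² = (768/7)² = 589824/49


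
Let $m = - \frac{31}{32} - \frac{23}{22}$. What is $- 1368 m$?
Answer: $\frac{121239}{44} \approx 2755.4$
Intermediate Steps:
$m = - \frac{709}{352}$ ($m = \left(-31\right) \frac{1}{32} - \frac{23}{22} = - \frac{31}{32} - \frac{23}{22} = - \frac{709}{352} \approx -2.0142$)
$- 1368 m = \left(-1368\right) \left(- \frac{709}{352}\right) = \frac{121239}{44}$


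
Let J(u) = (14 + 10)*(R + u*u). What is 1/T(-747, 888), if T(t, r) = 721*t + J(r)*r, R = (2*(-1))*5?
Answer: 1/16804698021 ≈ 5.9507e-11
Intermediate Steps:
R = -10 (R = -2*5 = -10)
J(u) = -240 + 24*u² (J(u) = (14 + 10)*(-10 + u*u) = 24*(-10 + u²) = -240 + 24*u²)
T(t, r) = 721*t + r*(-240 + 24*r²) (T(t, r) = 721*t + (-240 + 24*r²)*r = 721*t + r*(-240 + 24*r²))
1/T(-747, 888) = 1/(721*(-747) + 24*888*(-10 + 888²)) = 1/(-538587 + 24*888*(-10 + 788544)) = 1/(-538587 + 24*888*788534) = 1/(-538587 + 16805236608) = 1/16804698021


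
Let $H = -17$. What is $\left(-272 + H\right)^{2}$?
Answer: $83521$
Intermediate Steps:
$\left(-272 + H\right)^{2} = \left(-272 - 17\right)^{2} = \left(-289\right)^{2} = 83521$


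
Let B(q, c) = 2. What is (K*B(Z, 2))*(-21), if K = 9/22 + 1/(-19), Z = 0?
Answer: -3129/209 ≈ -14.971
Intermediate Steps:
K = 149/418 (K = 9*(1/22) + 1*(-1/19) = 9/22 - 1/19 = 149/418 ≈ 0.35646)
(K*B(Z, 2))*(-21) = ((149/418)*2)*(-21) = (149/209)*(-21) = -3129/209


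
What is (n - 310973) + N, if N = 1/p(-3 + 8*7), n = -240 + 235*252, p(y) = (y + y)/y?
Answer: -503985/2 ≈ -2.5199e+5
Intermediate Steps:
p(y) = 2 (p(y) = (2*y)/y = 2)
n = 58980 (n = -240 + 59220 = 58980)
N = ½ (N = 1/2 = ½ ≈ 0.50000)
(n - 310973) + N = (58980 - 310973) + ½ = -251993 + ½ = -503985/2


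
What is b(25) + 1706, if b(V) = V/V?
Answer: 1707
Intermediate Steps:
b(V) = 1
b(25) + 1706 = 1 + 1706 = 1707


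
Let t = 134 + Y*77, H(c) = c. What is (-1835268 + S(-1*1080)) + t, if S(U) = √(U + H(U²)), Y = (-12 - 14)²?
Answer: -1783082 + 6*√32370 ≈ -1.7820e+6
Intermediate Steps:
Y = 676 (Y = (-26)² = 676)
S(U) = √(U + U²)
t = 52186 (t = 134 + 676*77 = 134 + 52052 = 52186)
(-1835268 + S(-1*1080)) + t = (-1835268 + √((-1*1080)*(1 - 1*1080))) + 52186 = (-1835268 + √(-1080*(1 - 1080))) + 52186 = (-1835268 + √(-1080*(-1079))) + 52186 = (-1835268 + √1165320) + 52186 = (-1835268 + 6*√32370) + 52186 = -1783082 + 6*√32370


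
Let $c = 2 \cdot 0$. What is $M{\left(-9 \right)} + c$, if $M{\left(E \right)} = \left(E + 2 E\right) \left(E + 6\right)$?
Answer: $81$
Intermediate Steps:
$c = 0$
$M{\left(E \right)} = 3 E \left(6 + E\right)$
$M{\left(-9 \right)} + c = 3 \left(-9\right) \left(6 - 9\right) + 0 = 3 \left(-9\right) \left(-3\right) + 0 = 81 + 0 = 81$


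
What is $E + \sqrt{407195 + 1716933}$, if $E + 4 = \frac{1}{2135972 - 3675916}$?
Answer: $- \frac{6159777}{1539944} + 4 \sqrt{132758} \approx 1453.4$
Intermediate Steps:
$E = - \frac{6159777}{1539944}$ ($E = -4 + \frac{1}{2135972 - 3675916} = -4 + \frac{1}{-1539944} = -4 - \frac{1}{1539944} = - \frac{6159777}{1539944} \approx -4.0$)
$E + \sqrt{407195 + 1716933} = - \frac{6159777}{1539944} + \sqrt{407195 + 1716933} = - \frac{6159777}{1539944} + \sqrt{2124128} = - \frac{6159777}{1539944} + 4 \sqrt{132758}$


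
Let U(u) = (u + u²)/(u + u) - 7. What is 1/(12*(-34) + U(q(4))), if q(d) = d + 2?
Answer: -2/823 ≈ -0.0024301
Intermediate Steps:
q(d) = 2 + d
U(u) = -7 + (u + u²)/(2*u) (U(u) = (u + u²)/((2*u)) - 7 = (u + u²)*(1/(2*u)) - 7 = (u + u²)/(2*u) - 7 = -7 + (u + u²)/(2*u))
1/(12*(-34) + U(q(4))) = 1/(12*(-34) + (-13/2 + (2 + 4)/2)) = 1/(-408 + (-13/2 + (½)*6)) = 1/(-408 + (-13/2 + 3)) = 1/(-408 - 7/2) = 1/(-823/2) = -2/823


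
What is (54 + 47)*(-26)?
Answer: -2626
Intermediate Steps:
(54 + 47)*(-26) = 101*(-26) = -2626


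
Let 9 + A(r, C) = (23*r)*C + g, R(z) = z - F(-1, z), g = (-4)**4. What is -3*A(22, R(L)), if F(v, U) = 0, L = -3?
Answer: 3813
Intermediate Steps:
g = 256
R(z) = z (R(z) = z - 1*0 = z + 0 = z)
A(r, C) = 247 + 23*C*r (A(r, C) = -9 + ((23*r)*C + 256) = -9 + (23*C*r + 256) = -9 + (256 + 23*C*r) = 247 + 23*C*r)
-3*A(22, R(L)) = -3*(247 + 23*(-3)*22) = -3*(247 - 1518) = -3*(-1271) = 3813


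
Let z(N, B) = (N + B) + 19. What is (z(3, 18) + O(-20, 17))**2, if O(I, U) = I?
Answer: 400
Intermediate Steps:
z(N, B) = 19 + B + N (z(N, B) = (B + N) + 19 = 19 + B + N)
(z(3, 18) + O(-20, 17))**2 = ((19 + 18 + 3) - 20)**2 = (40 - 20)**2 = 20**2 = 400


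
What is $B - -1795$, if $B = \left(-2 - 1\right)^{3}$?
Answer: $1768$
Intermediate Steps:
$B = -27$ ($B = \left(-3\right)^{3} = -27$)
$B - -1795 = -27 - -1795 = -27 + 1795 = 1768$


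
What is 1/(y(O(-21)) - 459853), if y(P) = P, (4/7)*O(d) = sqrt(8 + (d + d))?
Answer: -3678824/1691718253705 - 14*I*sqrt(34)/1691718253705 ≈ -2.1746e-6 - 4.8255e-11*I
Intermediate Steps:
O(d) = 7*sqrt(8 + 2*d)/4 (O(d) = 7*sqrt(8 + (d + d))/4 = 7*sqrt(8 + 2*d)/4)
1/(y(O(-21)) - 459853) = 1/(7*sqrt(8 + 2*(-21))/4 - 459853) = 1/(7*sqrt(8 - 42)/4 - 459853) = 1/(7*sqrt(-34)/4 - 459853) = 1/(7*(I*sqrt(34))/4 - 459853) = 1/(7*I*sqrt(34)/4 - 459853) = 1/(-459853 + 7*I*sqrt(34)/4)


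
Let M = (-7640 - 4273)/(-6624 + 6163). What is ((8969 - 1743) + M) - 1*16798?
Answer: -4400779/461 ≈ -9546.2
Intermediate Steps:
M = 11913/461 (M = -11913/(-461) = -11913*(-1/461) = 11913/461 ≈ 25.842)
((8969 - 1743) + M) - 1*16798 = ((8969 - 1743) + 11913/461) - 1*16798 = (7226 + 11913/461) - 16798 = 3343099/461 - 16798 = -4400779/461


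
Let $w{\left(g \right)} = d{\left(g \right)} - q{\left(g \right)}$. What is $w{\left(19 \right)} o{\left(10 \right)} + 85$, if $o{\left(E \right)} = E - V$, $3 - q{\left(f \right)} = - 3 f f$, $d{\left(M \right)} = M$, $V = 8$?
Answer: $-2049$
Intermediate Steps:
$q{\left(f \right)} = 3 + 3 f^{2}$ ($q{\left(f \right)} = 3 - - 3 f f = 3 - - 3 f^{2} = 3 + 3 f^{2}$)
$w{\left(g \right)} = -3 + g - 3 g^{2}$ ($w{\left(g \right)} = g - \left(3 + 3 g^{2}\right) = -3 + g - 3 g^{2}$)
$o{\left(E \right)} = -8 + E$ ($o{\left(E \right)} = E - 8 = -8 + E$)
$w{\left(19 \right)} o{\left(10 \right)} + 85 = \left(-3 + 19 - 3 \cdot 19^{2}\right) \left(-8 + 10\right) + 85 = \left(-3 + 19 - 1083\right) 2 + 85 = \left(-1067\right) 2 + 85 = -2134 + 85 = -2049$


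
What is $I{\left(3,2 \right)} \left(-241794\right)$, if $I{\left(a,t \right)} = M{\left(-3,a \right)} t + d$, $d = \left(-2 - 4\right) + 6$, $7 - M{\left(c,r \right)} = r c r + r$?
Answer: $-14991228$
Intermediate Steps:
$M{\left(c,r \right)} = 7 - r - c r^{2}$ ($M{\left(c,r \right)} = 7 - \left(r c r + r\right) = 7 - \left(c r r + r\right) = 7 - \left(c r^{2} + r\right) = 7 - \left(r + c r^{2}\right) = 7 - r - c r^{2}$)
$d = 0$ ($d = -6 + 6 = 0$)
$I{\left(a,t \right)} = t \left(7 - a + 3 a^{2}\right)$ ($I{\left(a,t \right)} = \left(7 - a - - 3 a^{2}\right) t + 0 = \left(7 - a + 3 a^{2}\right) t + 0 = t \left(7 - a + 3 a^{2}\right) + 0 = t \left(7 - a + 3 a^{2}\right)$)
$I{\left(3,2 \right)} \left(-241794\right) = 2 \left(7 - 3 + 3 \cdot 3^{2}\right) \left(-241794\right) = 2 \left(7 - 3 + 3 \cdot 9\right) \left(-241794\right) = 2 \left(7 - 3 + 27\right) \left(-241794\right) = 2 \cdot 31 \left(-241794\right) = 62 \left(-241794\right) = -14991228$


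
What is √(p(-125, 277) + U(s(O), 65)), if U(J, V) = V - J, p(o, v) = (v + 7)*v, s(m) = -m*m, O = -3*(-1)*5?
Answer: √78958 ≈ 280.99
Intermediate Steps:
O = 15 (O = 3*5 = 15)
s(m) = -m²
p(o, v) = v*(7 + v) (p(o, v) = (7 + v)*v = v*(7 + v))
√(p(-125, 277) + U(s(O), 65)) = √(277*(7 + 277) + (65 - (-1)*15²)) = √(277*284 + (65 - (-1)*225)) = √(78668 + (65 - 1*(-225))) = √(78668 + (65 + 225)) = √(78668 + 290) = √78958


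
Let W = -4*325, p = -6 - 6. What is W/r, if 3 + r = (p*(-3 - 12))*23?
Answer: -1300/4137 ≈ -0.31424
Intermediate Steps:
p = -12
r = 4137 (r = -3 - 12*(-3 - 12)*23 = -3 - 12*(-15)*23 = -3 + 180*23 = -3 + 4140 = 4137)
W = -1300
W/r = -1300/4137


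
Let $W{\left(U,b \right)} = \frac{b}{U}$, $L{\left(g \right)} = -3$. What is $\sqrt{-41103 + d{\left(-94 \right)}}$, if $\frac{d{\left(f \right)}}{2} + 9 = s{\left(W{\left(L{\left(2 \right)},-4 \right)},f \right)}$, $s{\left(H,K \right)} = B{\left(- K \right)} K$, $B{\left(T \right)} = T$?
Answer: $i \sqrt{58793} \approx 242.47 i$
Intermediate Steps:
$s{\left(H,K \right)} = - K^{2}$ ($s{\left(H,K \right)} = - K K = - K^{2}$)
$d{\left(f \right)} = -18 - 2 f^{2}$ ($d{\left(f \right)} = -18 + 2 \left(- f^{2}\right) = -18 - 2 f^{2}$)
$\sqrt{-41103 + d{\left(-94 \right)}} = \sqrt{-41103 - \left(18 + 2 \left(-94\right)^{2}\right)} = \sqrt{-41103 - 17690} = \sqrt{-58793} = i \sqrt{58793}$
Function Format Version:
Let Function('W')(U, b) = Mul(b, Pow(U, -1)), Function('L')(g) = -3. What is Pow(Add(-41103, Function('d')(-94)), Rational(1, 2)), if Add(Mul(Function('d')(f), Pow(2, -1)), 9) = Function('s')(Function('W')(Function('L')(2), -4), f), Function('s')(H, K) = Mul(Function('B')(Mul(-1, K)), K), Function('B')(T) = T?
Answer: Mul(I, Pow(58793, Rational(1, 2))) ≈ Mul(242.47, I)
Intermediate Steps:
Function('s')(H, K) = Mul(-1, Pow(K, 2)) (Function('s')(H, K) = Mul(Mul(-1, K), K) = Mul(-1, Pow(K, 2)))
Function('d')(f) = Add(-18, Mul(-2, Pow(f, 2))) (Function('d')(f) = Add(-18, Mul(2, Mul(-1, Pow(f, 2)))) = Add(-18, Mul(-2, Pow(f, 2))))
Pow(Add(-41103, Function('d')(-94)), Rational(1, 2)) = Pow(Add(-41103, Add(-18, Mul(-2, Pow(-94, 2)))), Rational(1, 2)) = Pow(Add(-41103, Add(-18, Mul(-2, 8836))), Rational(1, 2)) = Pow(Add(-41103, Add(-18, -17672)), Rational(1, 2)) = Pow(Add(-41103, -17690), Rational(1, 2)) = Pow(-58793, Rational(1, 2)) = Mul(I, Pow(58793, Rational(1, 2)))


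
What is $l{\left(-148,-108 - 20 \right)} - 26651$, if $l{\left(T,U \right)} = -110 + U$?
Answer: $-26889$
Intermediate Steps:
$l{\left(-148,-108 - 20 \right)} - 26651 = \left(-110 - 128\right) - 26651 = -238 - 26651 = -26889$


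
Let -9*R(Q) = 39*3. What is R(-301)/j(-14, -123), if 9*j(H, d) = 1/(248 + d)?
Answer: -14625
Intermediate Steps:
j(H, d) = 1/(9*(248 + d))
R(Q) = -13 (R(Q) = -13*3/3 = -1/9*117 = -13)
R(-301)/j(-14, -123) = -13/(1/(9*(248 - 123))) = -13/((1/9)/125) = -13/((1/9)*(1/125)) = -13/1/1125 = -13*1125 = -14625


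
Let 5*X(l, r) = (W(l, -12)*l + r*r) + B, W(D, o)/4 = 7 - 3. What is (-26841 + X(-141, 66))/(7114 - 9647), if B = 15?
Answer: 1554/149 ≈ 10.430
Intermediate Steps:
W(D, o) = 16 (W(D, o) = 4*(7 - 3) = 4*4 = 16)
X(l, r) = 3 + r²/5 + 16*l/5 (X(l, r) = ((16*l + r*r) + 15)/5 = ((16*l + r²) + 15)/5 = ((r² + 16*l) + 15)/5 = (15 + r² + 16*l)/5 = 3 + r²/5 + 16*l/5)
(-26841 + X(-141, 66))/(7114 - 9647) = (-26841 + (3 + (⅕)*66² + (16/5)*(-141)))/(7114 - 9647) = (-26841 + (3 + (⅕)*4356 - 2256/5))/(-2533) = (-26841 + (3 + 4356/5 - 2256/5))*(-1/2533) = (-26841 + 423)*(-1/2533) = -26418*(-1/2533) = 1554/149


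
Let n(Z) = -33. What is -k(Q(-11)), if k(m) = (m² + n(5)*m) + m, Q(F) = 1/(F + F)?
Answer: -705/484 ≈ -1.4566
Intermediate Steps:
Q(F) = 1/(2*F)
k(m) = m² - 32*m (k(m) = (m² - 33*m) + m = m² - 32*m)
-k(Q(-11)) = -(½)/(-11)*(-32 + (½)/(-11)) = -(½)*(-1/11)*(-32 + (½)*(-1/11)) = -(-1)*(-32 - 1/22)/22 = -(-1)*(-705)/(22*22) = -1*705/484 = -705/484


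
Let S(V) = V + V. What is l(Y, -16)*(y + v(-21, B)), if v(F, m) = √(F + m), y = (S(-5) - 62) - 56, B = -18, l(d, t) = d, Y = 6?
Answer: -768 + 6*I*√39 ≈ -768.0 + 37.47*I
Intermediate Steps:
S(V) = 2*V
y = -128 (y = (2*(-5) - 62) - 56 = (-10 - 62) - 56 = -72 - 56 = -128)
l(Y, -16)*(y + v(-21, B)) = 6*(-128 + √(-21 - 18)) = 6*(-128 + √(-39)) = 6*(-128 + I*√39) = -768 + 6*I*√39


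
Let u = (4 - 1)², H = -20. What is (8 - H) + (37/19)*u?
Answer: 865/19 ≈ 45.526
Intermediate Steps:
u = 9 (u = 3² = 9)
(8 - H) + (37/19)*u = (8 - 1*(-20)) + (37/19)*9 = (8 + 20) + (37*(1/19))*9 = 28 + (37/19)*9 = 28 + 333/19 = 865/19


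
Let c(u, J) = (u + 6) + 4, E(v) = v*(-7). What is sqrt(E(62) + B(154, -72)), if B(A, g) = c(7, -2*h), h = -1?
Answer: I*sqrt(417) ≈ 20.421*I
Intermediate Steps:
E(v) = -7*v
c(u, J) = 10 + u (c(u, J) = (6 + u) + 4 = 10 + u)
B(A, g) = 17 (B(A, g) = 10 + 7 = 17)
sqrt(E(62) + B(154, -72)) = sqrt(-7*62 + 17) = sqrt(-434 + 17) = sqrt(-417) = I*sqrt(417)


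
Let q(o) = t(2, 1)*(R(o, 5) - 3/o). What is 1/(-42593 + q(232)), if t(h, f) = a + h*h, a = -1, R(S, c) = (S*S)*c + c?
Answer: 232/177429415 ≈ 1.3076e-6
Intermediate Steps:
R(S, c) = c + c*S² (R(S, c) = S²*c + c = c*S² + c = c + c*S²)
t(h, f) = -1 + h² (t(h, f) = -1 + h*h = -1 + h²)
q(o) = 15 - 9/o + 15*o² (q(o) = (-1 + 2²)*(5*(1 + o²) - 3/o) = (-1 + 4)*((5 + 5*o²) - 3/o) = 3*(5 - 3/o + 5*o²) = 15 - 9/o + 15*o²)
1/(-42593 + q(232)) = 1/(-42593 + (15 - 9/232 + 15*232²)) = 1/(-42593 + (15 - 9*1/232 + 15*53824)) = 1/(-42593 + (15 - 9/232 + 807360)) = 1/(-42593 + 187310991/232) = 1/(177429415/232) = 232/177429415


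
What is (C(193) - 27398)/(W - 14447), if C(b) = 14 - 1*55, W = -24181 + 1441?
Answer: 27439/37187 ≈ 0.73787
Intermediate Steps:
W = -22740
C(b) = -41 (C(b) = 14 - 55 = -41)
(C(193) - 27398)/(W - 14447) = (-41 - 27398)/(-22740 - 14447) = -27439/(-37187) = -27439*(-1/37187) = 27439/37187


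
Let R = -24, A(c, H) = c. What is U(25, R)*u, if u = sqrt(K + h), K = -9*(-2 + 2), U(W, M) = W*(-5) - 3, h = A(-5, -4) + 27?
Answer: -128*sqrt(22) ≈ -600.37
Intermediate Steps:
h = 22 (h = -5 + 27 = 22)
U(W, M) = -3 - 5*W (U(W, M) = -5*W - 3 = -3 - 5*W)
K = 0 (K = -9*0 = 0)
u = sqrt(22) (u = sqrt(0 + 22) = sqrt(22) ≈ 4.6904)
U(25, R)*u = (-3 - 5*25)*sqrt(22) = (-3 - 125)*sqrt(22) = -128*sqrt(22)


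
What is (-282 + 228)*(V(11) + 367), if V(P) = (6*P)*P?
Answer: -59022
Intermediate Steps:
V(P) = 6*P²
(-282 + 228)*(V(11) + 367) = (-282 + 228)*(6*11² + 367) = -54*(6*121 + 367) = -54*(726 + 367) = -54*1093 = -59022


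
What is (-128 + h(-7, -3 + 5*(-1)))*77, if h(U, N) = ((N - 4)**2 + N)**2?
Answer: 1414336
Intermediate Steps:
h(U, N) = (N + (-4 + N)**2)**2 (h(U, N) = ((-4 + N)**2 + N)**2 = (N + (-4 + N)**2)**2)
(-128 + h(-7, -3 + 5*(-1)))*77 = (-128 + ((-3 + 5*(-1)) + (-4 + (-3 + 5*(-1)))**2)**2)*77 = (-128 + ((-3 - 5) + (-4 + (-3 - 5))**2)**2)*77 = (-128 + (-8 + (-4 - 8)**2)**2)*77 = (-128 + (-8 + (-12)**2)**2)*77 = (-128 + (-8 + 144)**2)*77 = (-128 + 136**2)*77 = (-128 + 18496)*77 = 18368*77 = 1414336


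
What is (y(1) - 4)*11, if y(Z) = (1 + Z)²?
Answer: 0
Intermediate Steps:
(y(1) - 4)*11 = ((1 + 1)² - 4)*11 = (2² - 4)*11 = (4 - 4)*11 = 0*11 = 0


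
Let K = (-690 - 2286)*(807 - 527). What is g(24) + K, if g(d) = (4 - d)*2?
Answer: -833320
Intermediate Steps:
K = -833280 (K = -2976*280 = -833280)
g(d) = 8 - 2*d
g(24) + K = (8 - 2*24) - 833280 = (8 - 48) - 833280 = -40 - 833280 = -833320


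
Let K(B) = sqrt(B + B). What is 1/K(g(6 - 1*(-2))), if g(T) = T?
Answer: 1/4 ≈ 0.25000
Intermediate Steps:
K(B) = sqrt(2)*sqrt(B) (K(B) = sqrt(2*B) = sqrt(2)*sqrt(B))
1/K(g(6 - 1*(-2))) = 1/(sqrt(2)*sqrt(6 - 1*(-2))) = 1/(sqrt(2)*sqrt(6 + 2)) = 1/(sqrt(2)*sqrt(8)) = 1/(sqrt(2)*(2*sqrt(2))) = 1/4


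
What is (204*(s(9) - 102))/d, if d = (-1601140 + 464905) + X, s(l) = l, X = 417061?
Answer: 9486/359587 ≈ 0.026380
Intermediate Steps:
d = -719174 (d = (-1601140 + 464905) + 417061 = -1136235 + 417061 = -719174)
(204*(s(9) - 102))/d = (204*(9 - 102))/(-719174) = (204*(-93))*(-1/719174) = -18972*(-1/719174) = 9486/359587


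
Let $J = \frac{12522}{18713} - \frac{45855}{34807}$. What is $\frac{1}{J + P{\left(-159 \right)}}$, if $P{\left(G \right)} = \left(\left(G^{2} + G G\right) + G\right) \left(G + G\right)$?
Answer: $- \frac{651343391}{10439832600061575} \approx -6.239 \cdot 10^{-8}$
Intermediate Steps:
$J = - \frac{422231361}{651343391}$ ($J = 12522 \cdot \frac{1}{18713} - \frac{45855}{34807} = \frac{12522}{18713} - \frac{45855}{34807} = - \frac{422231361}{651343391} \approx -0.64825$)
$P{\left(G \right)} = 2 G \left(G + 2 G^{2}\right)$ ($P{\left(G \right)} = \left(\left(G^{2} + G^{2}\right) + G\right) 2 G = \left(2 G^{2} + G\right) 2 G = \left(G + 2 G^{2}\right) 2 G = 2 G \left(G + 2 G^{2}\right)$)
$\frac{1}{J + P{\left(-159 \right)}} = \frac{1}{- \frac{422231361}{651343391} + \left(-159\right)^{2} \left(2 + 4 \left(-159\right)\right)} = \frac{1}{- \frac{422231361}{651343391} + 25281 \left(2 - 636\right)} = \frac{1}{- \frac{422231361}{651343391} + 25281 \left(-634\right)} = \frac{1}{- \frac{422231361}{651343391} - 16028154} = \frac{1}{- \frac{10439832600061575}{651343391}} = - \frac{651343391}{10439832600061575}$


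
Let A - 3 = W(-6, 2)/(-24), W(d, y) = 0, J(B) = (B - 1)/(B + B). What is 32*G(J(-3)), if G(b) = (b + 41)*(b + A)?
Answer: 44000/9 ≈ 4888.9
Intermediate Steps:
J(B) = (-1 + B)/(2*B) (J(B) = (-1 + B)/((2*B)) = (-1 + B)*(1/(2*B)) = (-1 + B)/(2*B))
A = 3 (A = 3 + 0/(-24) = 3 + 0*(-1/24) = 3 + 0 = 3)
G(b) = (3 + b)*(41 + b) (G(b) = (b + 41)*(b + 3) = (41 + b)*(3 + b) = (3 + b)*(41 + b))
32*G(J(-3)) = 32*(123 + ((½)*(-1 - 3)/(-3))² + 44*((½)*(-1 - 3)/(-3))) = 32*(123 + ((½)*(-⅓)*(-4))² + 44*((½)*(-⅓)*(-4))) = 32*(123 + (⅔)² + 44*(⅔)) = 32*(123 + 4/9 + 88/3) = 32*(1375/9) = 44000/9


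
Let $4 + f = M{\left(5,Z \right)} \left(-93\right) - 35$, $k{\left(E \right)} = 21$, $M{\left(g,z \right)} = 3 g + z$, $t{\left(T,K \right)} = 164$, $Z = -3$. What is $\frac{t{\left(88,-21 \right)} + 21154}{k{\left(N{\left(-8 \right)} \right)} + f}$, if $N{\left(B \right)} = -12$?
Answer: $- \frac{3553}{189} \approx -18.799$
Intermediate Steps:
$M{\left(g,z \right)} = z + 3 g$
$f = -1155$ ($f = -4 + \left(\left(-3 + 3 \cdot 5\right) \left(-93\right) - 35\right) = -4 + \left(\left(-3 + 15\right) \left(-93\right) - 35\right) = -4 + \left(12 \left(-93\right) - 35\right) = -4 - 1151 = -1155$)
$\frac{t{\left(88,-21 \right)} + 21154}{k{\left(N{\left(-8 \right)} \right)} + f} = \frac{164 + 21154}{21 - 1155} = \frac{21318}{-1134} = 21318 \left(- \frac{1}{1134}\right) = - \frac{3553}{189}$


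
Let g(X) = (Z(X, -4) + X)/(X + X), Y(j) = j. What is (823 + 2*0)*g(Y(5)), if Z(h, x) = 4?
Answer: 7407/10 ≈ 740.70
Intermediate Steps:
g(X) = (4 + X)/(2*X) (g(X) = (4 + X)/(X + X) = (4 + X)/((2*X)) = (4 + X)*(1/(2*X)) = (4 + X)/(2*X))
(823 + 2*0)*g(Y(5)) = (823 + 2*0)*((1/2)*(4 + 5)/5) = (823 + 0)*((1/2)*(1/5)*9) = 823*(9/10) = 7407/10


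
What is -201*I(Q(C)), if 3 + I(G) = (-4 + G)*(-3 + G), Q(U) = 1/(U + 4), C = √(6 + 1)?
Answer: -33500/27 - 3685*√7/27 ≈ -1601.8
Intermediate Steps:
C = √7 ≈ 2.6458
Q(U) = 1/(4 + U)
I(G) = -3 + (-4 + G)*(-3 + G)
-201*I(Q(C)) = -201*(9 + (1/(4 + √7))² - 7/(4 + √7)) = -201*(9 + (4 + √7)⁻² - 7/(4 + √7)) = -1809 - 201/(4 + √7)² + 1407/(4 + √7)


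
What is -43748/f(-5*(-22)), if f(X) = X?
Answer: -21874/55 ≈ -397.71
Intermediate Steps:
-43748/f(-5*(-22)) = -43748/((-5*(-22))) = -43748/110 = -43748*1/110 = -21874/55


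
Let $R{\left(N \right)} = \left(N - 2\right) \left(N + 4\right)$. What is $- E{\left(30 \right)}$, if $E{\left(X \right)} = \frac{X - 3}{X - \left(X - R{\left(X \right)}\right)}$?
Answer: $- \frac{27}{952} \approx -0.028361$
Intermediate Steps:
$R{\left(N \right)} = \left(-2 + N\right) \left(4 + N\right)$
$E{\left(X \right)} = \frac{-3 + X}{-8 + X^{2} + 2 X}$ ($E{\left(X \right)} = \frac{X - 3}{X - \left(8 - X - X^{2}\right)} = \frac{-3 + X}{X + \left(-8 + X + X^{2}\right)} = \frac{-3 + X}{-8 + X^{2} + 2 X}$)
$- E{\left(30 \right)} = - \frac{-3 + 30}{-8 + 30^{2} + 2 \cdot 30} = - \frac{27}{-8 + 900 + 60} = - \frac{27}{952}$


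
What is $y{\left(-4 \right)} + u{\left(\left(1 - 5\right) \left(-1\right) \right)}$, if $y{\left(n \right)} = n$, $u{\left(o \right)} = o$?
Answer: $0$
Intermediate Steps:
$y{\left(-4 \right)} + u{\left(\left(1 - 5\right) \left(-1\right) \right)} = -4 + \left(1 - 5\right) \left(-1\right) = -4 - -4 = -4 + 4 = 0$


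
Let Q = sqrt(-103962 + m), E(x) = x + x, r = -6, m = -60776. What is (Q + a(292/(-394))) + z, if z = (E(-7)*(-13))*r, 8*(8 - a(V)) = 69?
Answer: -8741/8 + 287*I*sqrt(2) ≈ -1092.6 + 405.88*I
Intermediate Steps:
a(V) = -5/8 (a(V) = 8 - 1/8*69 = 8 - 69/8 = -5/8)
E(x) = 2*x
Q = 287*I*sqrt(2) (Q = sqrt(-103962 - 60776) = sqrt(-164738) = 287*I*sqrt(2) ≈ 405.88*I)
z = -1092 (z = ((2*(-7))*(-13))*(-6) = -14*(-13)*(-6) = 182*(-6) = -1092)
(Q + a(292/(-394))) + z = (287*I*sqrt(2) - 5/8) - 1092 = (-5/8 + 287*I*sqrt(2)) - 1092 = -8741/8 + 287*I*sqrt(2)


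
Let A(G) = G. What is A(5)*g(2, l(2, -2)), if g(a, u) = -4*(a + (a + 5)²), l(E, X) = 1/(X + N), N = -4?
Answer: -1020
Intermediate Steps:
l(E, X) = 1/(-4 + X) (l(E, X) = 1/(X - 4) = 1/(-4 + X))
g(a, u) = -4*a - 4*(5 + a)² (g(a, u) = -4*(a + (5 + a)²) = -4*a - 4*(5 + a)²)
A(5)*g(2, l(2, -2)) = 5*(-4*2 - 4*(5 + 2)²) = 5*(-8 - 4*7²) = 5*(-8 - 4*49) = 5*(-8 - 196) = 5*(-204) = -1020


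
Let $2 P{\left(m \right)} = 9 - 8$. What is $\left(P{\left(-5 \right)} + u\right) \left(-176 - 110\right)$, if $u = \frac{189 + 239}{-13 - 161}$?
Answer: $\frac{48763}{87} \approx 560.49$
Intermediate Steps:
$P{\left(m \right)} = \frac{1}{2}$ ($P{\left(m \right)} = \frac{9 - 8}{2} = \frac{1}{2} \cdot 1 = \frac{1}{2}$)
$u = - \frac{214}{87}$ ($u = \frac{428}{-174} = 428 \left(- \frac{1}{174}\right) = - \frac{214}{87} \approx -2.4598$)
$\left(P{\left(-5 \right)} + u\right) \left(-176 - 110\right) = \left(\frac{1}{2} - \frac{214}{87}\right) \left(-176 - 110\right) = \left(- \frac{341}{174}\right) \left(-286\right) = \frac{48763}{87}$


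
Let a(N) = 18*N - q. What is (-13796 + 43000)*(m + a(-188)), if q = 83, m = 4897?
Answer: 41761720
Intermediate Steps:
a(N) = -83 + 18*N (a(N) = 18*N - 1*83 = 18*N - 83 = -83 + 18*N)
(-13796 + 43000)*(m + a(-188)) = (-13796 + 43000)*(4897 + (-83 + 18*(-188))) = 29204*(4897 + (-83 - 3384)) = 29204*(4897 - 3467) = 29204*1430 = 41761720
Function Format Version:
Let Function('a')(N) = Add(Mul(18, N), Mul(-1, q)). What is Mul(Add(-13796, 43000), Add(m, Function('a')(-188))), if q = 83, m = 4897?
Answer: 41761720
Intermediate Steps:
Function('a')(N) = Add(-83, Mul(18, N)) (Function('a')(N) = Add(Mul(18, N), Mul(-1, 83)) = Add(Mul(18, N), -83) = Add(-83, Mul(18, N)))
Mul(Add(-13796, 43000), Add(m, Function('a')(-188))) = Mul(Add(-13796, 43000), Add(4897, Add(-83, Mul(18, -188)))) = Mul(29204, Add(4897, Add(-83, -3384))) = Mul(29204, Add(4897, -3467)) = Mul(29204, 1430) = 41761720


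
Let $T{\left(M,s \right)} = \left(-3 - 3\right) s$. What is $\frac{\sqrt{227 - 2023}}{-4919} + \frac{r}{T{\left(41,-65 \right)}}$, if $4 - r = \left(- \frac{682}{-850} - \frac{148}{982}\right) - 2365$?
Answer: $\frac{247107547}{40691625} - \frac{2 i \sqrt{449}}{4919} \approx 6.0727 - 0.0086154 i$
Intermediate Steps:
$T{\left(M,s \right)} = - 6 s$
$r = \frac{494215094}{208675}$ ($r = 4 - \left(\left(- \frac{682}{-850} - \frac{148}{982}\right) - 2365\right) = 4 - \left(\left(\left(-682\right) \left(- \frac{1}{850}\right) - \frac{74}{491}\right) - 2365\right) = 4 - \left(\left(\frac{341}{425} - \frac{74}{491}\right) - 2365\right) = 4 - \left(\frac{135981}{208675} - 2365\right) = 4 - - \frac{493380394}{208675} = 4 + \frac{493380394}{208675} = \frac{494215094}{208675} \approx 2368.3$)
$\frac{\sqrt{227 - 2023}}{-4919} + \frac{r}{T{\left(41,-65 \right)}} = \frac{\sqrt{227 - 2023}}{-4919} + \frac{494215094}{208675 \left(\left(-6\right) \left(-65\right)\right)} = \sqrt{-1796} \left(- \frac{1}{4919}\right) + \frac{494215094}{208675 \cdot 390} = 2 i \sqrt{449} \left(- \frac{1}{4919}\right) + \frac{494215094}{208675} \cdot \frac{1}{390} = - \frac{2 i \sqrt{449}}{4919} + \frac{247107547}{40691625} = \frac{247107547}{40691625} - \frac{2 i \sqrt{449}}{4919}$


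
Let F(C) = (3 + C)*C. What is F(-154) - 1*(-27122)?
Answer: 50376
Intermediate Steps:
F(C) = C*(3 + C)
F(-154) - 1*(-27122) = -154*(3 - 154) - 1*(-27122) = -154*(-151) + 27122 = 23254 + 27122 = 50376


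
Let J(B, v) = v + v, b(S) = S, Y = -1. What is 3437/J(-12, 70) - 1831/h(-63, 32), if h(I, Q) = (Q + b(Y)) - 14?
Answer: -28273/340 ≈ -83.156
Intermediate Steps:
J(B, v) = 2*v
h(I, Q) = -15 + Q (h(I, Q) = (Q - 1) - 14 = (-1 + Q) - 14 = -15 + Q)
3437/J(-12, 70) - 1831/h(-63, 32) = 3437/((2*70)) - 1831/(-15 + 32) = 3437/140 - 1831/17 = 3437*(1/140) - 1831*1/17 = 491/20 - 1831/17 = -28273/340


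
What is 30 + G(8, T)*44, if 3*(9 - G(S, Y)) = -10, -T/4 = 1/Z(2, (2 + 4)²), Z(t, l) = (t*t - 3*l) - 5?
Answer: 1718/3 ≈ 572.67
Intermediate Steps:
Z(t, l) = -5 + t² - 3*l (Z(t, l) = (t² - 3*l) - 5 = -5 + t² - 3*l)
T = 4/109 (T = -4/(-5 + 2² - 3*(2 + 4)²) = -4/(-5 + 4 - 3*6²) = -4/(-5 + 4 - 3*36) = -4/(-5 + 4 - 108) = -4/(-109) = -4*(-1/109) = 4/109 ≈ 0.036697)
G(S, Y) = 37/3 (G(S, Y) = 9 - ⅓*(-10) = 9 + 10/3 = 37/3)
30 + G(8, T)*44 = 30 + (37/3)*44 = 30 + 1628/3 = 1718/3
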